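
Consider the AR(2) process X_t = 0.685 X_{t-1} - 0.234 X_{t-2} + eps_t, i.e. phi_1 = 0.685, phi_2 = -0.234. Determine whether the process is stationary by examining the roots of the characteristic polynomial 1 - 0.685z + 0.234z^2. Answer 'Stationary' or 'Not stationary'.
\text{Stationary}

The AR(p) characteristic polynomial is P(z) = 1 - 0.685z + 0.234z^2.
Stationarity requires all roots to lie outside the unit circle, i.e. |z| > 1 for every root.
Set 1 + (-0.685) z + (0.234) z^2 = 0, i.e. a z^2 + b z + c = 0 with a = 0.234, b = -0.685, c = 1.
Discriminant D = b^2 - 4ac = (-0.685)^2 - 4*(0.234)*1 = 0.469225 - (0.936) = -0.466775.
D < 0, so the roots are the complex-conjugate pair z = (-b +/- i sqrt(-D)) / (2a) = 1.4637 +/- 1.4598i.
For a conjugate pair |z|^2 = z * conj(z) = (product of roots) = c/a = 1/(0.234) = 4.273504, so |z| = sqrt(4.273504) = 2.0672 for both roots.
Moduli of all roots: 2.0672, 2.0672.
All moduli strictly greater than 1? Yes.
Verdict: Stationary.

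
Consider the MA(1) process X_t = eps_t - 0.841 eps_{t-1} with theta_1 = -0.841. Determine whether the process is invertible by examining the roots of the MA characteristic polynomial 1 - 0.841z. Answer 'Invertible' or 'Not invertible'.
\text{Invertible}

The MA(q) characteristic polynomial is P(z) = 1 - 0.841z.
Invertibility requires all roots to lie outside the unit circle, i.e. |z| > 1 for every root.
This is linear in z: 1 + (-0.841) z = 0  =>  z = -1/(-0.841) = 1.189061,  |z| = 1.189061.
Moduli of all roots: 1.1891.
All moduli strictly greater than 1? Yes.
Verdict: Invertible.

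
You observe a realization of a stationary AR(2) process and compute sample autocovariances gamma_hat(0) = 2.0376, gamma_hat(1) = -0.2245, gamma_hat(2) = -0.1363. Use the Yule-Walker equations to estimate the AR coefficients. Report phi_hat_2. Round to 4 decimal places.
\hat\phi_{2} = -0.0800

The Yule-Walker equations for an AR(p) process read, in matrix form,
  Gamma_p phi = r_p,   with   (Gamma_p)_{ij} = gamma(|i - j|),
                       (r_p)_i = gamma(i),   i,j = 1..p.
Substitute the sample gammas (Toeplitz matrix and right-hand side of size 2):
  Gamma_p = [[2.0376, -0.2245], [-0.2245, 2.0376]]
  r_p     = [-0.2245, -0.1363]
Written out:
  2.0376 phi_1 - 0.2245 phi_2 = -0.2245
  -0.2245 phi_1 + 2.0376 phi_2 = -0.1363
Solve by Cramer's rule:
  det = gamma(0)^2 - gamma(1)^2 = (2.0376)^2 - (-0.2245)^2 = 4.15181376 - 0.05040025 = 4.10141351
  phi_hat_1 = [gamma(1) gamma(0) - gamma(1) gamma(2)] / det = [(-0.2245)(2.0376) - (-0.2245)(-0.1363)] / 4.10141351 = -0.48804055 / 4.10141351 = -0.119
  phi_hat_2 = [gamma(0) gamma(2) - gamma(1)^2] / det = [(2.0376)(-0.1363) - (-0.2245)^2] / 4.10141351 = -0.32812513 / 4.10141351 = -0.08
So phi_hat = [-0.1190, -0.0800].
Therefore phi_hat_2 = -0.0800.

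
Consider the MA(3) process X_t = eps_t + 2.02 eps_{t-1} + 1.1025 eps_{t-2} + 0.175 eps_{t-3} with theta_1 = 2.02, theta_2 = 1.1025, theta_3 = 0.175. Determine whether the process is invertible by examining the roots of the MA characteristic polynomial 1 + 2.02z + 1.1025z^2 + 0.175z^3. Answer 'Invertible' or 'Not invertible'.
\text{Not invertible}

The MA(q) characteristic polynomial is P(z) = 1 + 2.02z + 1.1025z^2 + 0.175z^3.
Invertibility requires all roots to lie outside the unit circle, i.e. |z| > 1 for every root.
Degree 3: look for a simple real root z0 first, then factor out (1 - z/z0) and solve the remaining quadratic.
Testing z0 = -0.8: P(-0.8) = 1 + (2.02)(-0.8) + (1.1025)(-0.8)^2 + (0.175)(-0.8)^3
  = 1 + (-1.616) + (0.7056) + (-0.0896) = 0.  So z_0 = -0.8 is a root, |z_0| = 0.8.
Divide out the factor (1 + 1.25 z) = (1 - z/z0) (since 1/z0 = -1.25):
  P(z) = (1 + 1.25 z)(1 + (0.77) z + (0.14) z^2)
  [check: z-coef 0.77 - (-1.25) = 2.02; z^2-coef 0.14 - (-1.25)(0.77) = 1.1025; z^3-coef -(-1.25)(0.14) = 0.175.]
Remaining roots from the quadratic factor 1 + (0.77) z + (0.14) z^2:
  Set 1 + (0.77) z + (0.14) z^2 = 0, i.e. a z^2 + b z + c = 0 with a = 0.14, b = 0.77, c = 1.
  Discriminant D = b^2 - 4ac = (0.77)^2 - 4*(0.14)*1 = 0.5929 - (0.56) = 0.0329.
  D >= 0, so the roots are real: z = (-b +/- sqrt(D)) / (2a) = (-0.77 +/- 0.181384) / (0.28).
    z_1 = (-0.77 + 0.181384) / (0.28) = -2.1022,   |z_1| = 2.1022.
    z_2 = (-0.77 - 0.181384) / (0.28) = -3.3978,   |z_2| = 3.3978.
Moduli of all roots: 0.8000, 2.1022, 3.3978.
All moduli strictly greater than 1? No.
Verdict: Not invertible.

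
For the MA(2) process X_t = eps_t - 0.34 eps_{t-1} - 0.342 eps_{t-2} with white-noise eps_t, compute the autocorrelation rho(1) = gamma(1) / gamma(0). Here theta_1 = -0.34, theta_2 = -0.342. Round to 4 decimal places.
\rho(1) = -0.1815

For an MA(q) process with theta_0 = 1, the autocovariance is
  gamma(k) = sigma^2 * sum_{i=0..q-k} theta_i * theta_{i+k},
and rho(k) = gamma(k) / gamma(0). Sigma^2 cancels.
  numerator   = (1)*(-0.34) + (-0.34)*(-0.342) = -0.22372.
  denominator = (1)^2 + (-0.34)^2 + (-0.342)^2 = 1.232564.
  rho(1) = -0.22372 / 1.232564 = -0.1815.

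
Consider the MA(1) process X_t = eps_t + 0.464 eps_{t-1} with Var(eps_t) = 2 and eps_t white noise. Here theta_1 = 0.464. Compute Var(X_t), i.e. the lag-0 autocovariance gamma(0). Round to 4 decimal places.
\gamma(0) = 2.4306

For an MA(q) process X_t = eps_t + sum_i theta_i eps_{t-i} with
Var(eps_t) = sigma^2, the variance is
  gamma(0) = sigma^2 * (1 + sum_i theta_i^2).
  sum_i theta_i^2 = (0.464)^2 = 0.215296.
  gamma(0) = 2 * (1 + 0.215296) = 2 * 1.215296 = 2.430592, which rounds to 2.4306.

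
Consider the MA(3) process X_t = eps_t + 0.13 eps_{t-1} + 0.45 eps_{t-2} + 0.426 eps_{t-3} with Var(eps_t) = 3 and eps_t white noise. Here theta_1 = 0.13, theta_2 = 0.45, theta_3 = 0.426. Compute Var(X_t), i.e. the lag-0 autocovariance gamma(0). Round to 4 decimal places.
\gamma(0) = 4.2026

For an MA(q) process X_t = eps_t + sum_i theta_i eps_{t-i} with
Var(eps_t) = sigma^2, the variance is
  gamma(0) = sigma^2 * (1 + sum_i theta_i^2).
  sum_i theta_i^2 = (0.13)^2 + (0.45)^2 + (0.426)^2 = 0.0169 + 0.2025 + 0.181476 = 0.400876.
  gamma(0) = 3 * (1 + 0.400876) = 3 * 1.400876 = 4.202628, which rounds to 4.2026.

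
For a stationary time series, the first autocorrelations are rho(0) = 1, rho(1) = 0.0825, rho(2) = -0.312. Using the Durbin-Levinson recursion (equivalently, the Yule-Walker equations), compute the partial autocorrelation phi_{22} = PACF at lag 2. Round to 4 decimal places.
\phi_{22} = -0.3210

The PACF at lag k is phi_{kk}, the last component of the solution
to the Yule-Walker system G_k phi = r_k where
  (G_k)_{ij} = rho(|i - j|), (r_k)_i = rho(i), i,j = 1..k.
Equivalently, Durbin-Levinson gives phi_{kk} iteratively:
  phi_{11} = rho(1)
  phi_{kk} = [rho(k) - sum_{j=1..k-1} phi_{k-1,j} rho(k-j)]
            / [1 - sum_{j=1..k-1} phi_{k-1,j} rho(j)],
  phi_{k,j} = phi_{k-1,j} - phi_{kk} phi_{k-1,k-j},  j = 1..k-1.
Step k = 1:
  phi_11 = rho(1) = 0.0825.
Step k = 2:
  phi_22 = [rho(2) - phi_11 rho(1)] / [1 - phi_11 rho(1)] = [-0.312 - (0.0825)(0.0825)] / [1 - (0.0825)(0.0825)]
         = -0.31880625 / 0.99319375 = -0.321.
Therefore phi_{22} = -0.3210.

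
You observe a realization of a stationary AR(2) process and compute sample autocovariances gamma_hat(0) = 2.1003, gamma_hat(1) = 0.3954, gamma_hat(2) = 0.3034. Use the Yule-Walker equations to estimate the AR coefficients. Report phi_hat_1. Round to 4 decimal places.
\hat\phi_{1} = 0.1670

The Yule-Walker equations for an AR(p) process read, in matrix form,
  Gamma_p phi = r_p,   with   (Gamma_p)_{ij} = gamma(|i - j|),
                       (r_p)_i = gamma(i),   i,j = 1..p.
Substitute the sample gammas (Toeplitz matrix and right-hand side of size 2):
  Gamma_p = [[2.1003, 0.3954], [0.3954, 2.1003]]
  r_p     = [0.3954, 0.3034]
Written out:
  2.1003 phi_1 + 0.3954 phi_2 = 0.3954
  0.3954 phi_1 + 2.1003 phi_2 = 0.3034
Solve by Cramer's rule:
  det = gamma(0)^2 - gamma(1)^2 = (2.1003)^2 - (0.3954)^2 = 4.41126009 - 0.15634116 = 4.25491893
  phi_hat_1 = [gamma(1) gamma(0) - gamma(1) gamma(2)] / det = [(0.3954)(2.1003) - (0.3954)(0.3034)] / 4.25491893 = 0.71049426 / 4.25491893 = 0.167
  phi_hat_2 = [gamma(0) gamma(2) - gamma(1)^2] / det = [(2.1003)(0.3034) - (0.3954)^2] / 4.25491893 = 0.48088986 / 4.25491893 = 0.113
So phi_hat = [0.1670, 0.1130].
Therefore phi_hat_1 = 0.1670.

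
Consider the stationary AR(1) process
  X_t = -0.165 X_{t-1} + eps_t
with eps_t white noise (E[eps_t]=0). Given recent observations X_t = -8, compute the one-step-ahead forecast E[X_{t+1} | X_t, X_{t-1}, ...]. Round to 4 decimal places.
E[X_{t+1} \mid \mathcal F_t] = 1.3200

For an AR(p) model X_t = c + sum_i phi_i X_{t-i} + eps_t, the
one-step-ahead conditional mean is
  E[X_{t+1} | X_t, ...] = c + sum_i phi_i X_{t+1-i}.
Substitute known values:
  E[X_{t+1} | ...] = (-0.165) * (-8)
                   = 1.3200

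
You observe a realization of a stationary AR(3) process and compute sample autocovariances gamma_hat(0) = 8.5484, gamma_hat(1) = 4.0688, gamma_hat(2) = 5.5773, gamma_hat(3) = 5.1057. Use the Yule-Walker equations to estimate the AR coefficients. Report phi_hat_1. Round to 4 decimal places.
\hat\phi_{1} = 0.0140

The Yule-Walker equations for an AR(p) process read, in matrix form,
  Gamma_p phi = r_p,   with   (Gamma_p)_{ij} = gamma(|i - j|),
                       (r_p)_i = gamma(i),   i,j = 1..p.
Substitute the sample gammas (Toeplitz matrix and right-hand side of size 3):
  Gamma_p = [[8.5484, 4.0688, 5.5773], [4.0688, 8.5484, 4.0688], [5.5773, 4.0688, 8.5484]]
  r_p     = [4.0688, 5.5773, 5.1057]
Written out (R1..R3):
  (R1) 8.5484 phi_1 + 4.0688 phi_2 + 5.5773 phi_3 = 4.0688
  (R2) 4.0688 phi_1 + 8.5484 phi_2 + 4.0688 phi_3 = 5.5773
  (R3) 5.5773 phi_1 + 4.0688 phi_2 + 8.5484 phi_3 = 5.1057
Gaussian elimination:
  R2 <- R2 - (4.0688/8.5484) R1 = R2 - (0.475972) R1:  6.611765 phi_2 + 1.414161 phi_3 = 3.640665
  R3 <- R3 - (5.5773/8.5484) R1 = R3 - (0.652438) R1:  1.414161 phi_2 + 4.909558 phi_3 = 2.451061
  R3 <- R3 - (1.414161/6.611765) R2 = R3 - (0.213886) R2:  4.60709 phi_3 = 1.672375
Back-substitution:
  phi_hat_3 = 1.672375 / 4.60709 = 0.363
  phi_hat_2 = (3.640665 - (1.414161)(0.363)) / 6.611765 = 0.472994
  phi_hat_1 = (4.0688 - (4.0688)(0.472994) - (5.5773)(0.363)) / 8.5484 = 0.014005
So phi_hat = [0.0140, 0.4730, 0.3630].
Therefore phi_hat_1 = 0.0140.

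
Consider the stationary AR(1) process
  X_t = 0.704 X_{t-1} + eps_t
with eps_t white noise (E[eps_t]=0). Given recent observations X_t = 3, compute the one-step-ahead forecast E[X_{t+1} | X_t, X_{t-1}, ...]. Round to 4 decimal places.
E[X_{t+1} \mid \mathcal F_t] = 2.1120

For an AR(p) model X_t = c + sum_i phi_i X_{t-i} + eps_t, the
one-step-ahead conditional mean is
  E[X_{t+1} | X_t, ...] = c + sum_i phi_i X_{t+1-i}.
Substitute known values:
  E[X_{t+1} | ...] = (0.704) * (3)
                   = 2.1120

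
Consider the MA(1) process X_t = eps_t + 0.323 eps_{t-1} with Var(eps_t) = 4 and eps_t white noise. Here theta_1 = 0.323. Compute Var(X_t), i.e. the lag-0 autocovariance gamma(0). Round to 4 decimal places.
\gamma(0) = 4.4173

For an MA(q) process X_t = eps_t + sum_i theta_i eps_{t-i} with
Var(eps_t) = sigma^2, the variance is
  gamma(0) = sigma^2 * (1 + sum_i theta_i^2).
  sum_i theta_i^2 = (0.323)^2 = 0.104329.
  gamma(0) = 4 * (1 + 0.104329) = 4 * 1.104329 = 4.417316, which rounds to 4.4173.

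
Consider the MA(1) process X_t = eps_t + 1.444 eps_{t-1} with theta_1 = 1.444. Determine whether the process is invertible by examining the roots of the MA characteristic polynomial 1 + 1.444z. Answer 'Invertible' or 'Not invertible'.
\text{Not invertible}

The MA(q) characteristic polynomial is P(z) = 1 + 1.444z.
Invertibility requires all roots to lie outside the unit circle, i.e. |z| > 1 for every root.
This is linear in z: 1 + (1.444) z = 0  =>  z = -1/(1.444) = -0.692521,  |z| = 0.692521.
Moduli of all roots: 0.6925.
All moduli strictly greater than 1? No.
Verdict: Not invertible.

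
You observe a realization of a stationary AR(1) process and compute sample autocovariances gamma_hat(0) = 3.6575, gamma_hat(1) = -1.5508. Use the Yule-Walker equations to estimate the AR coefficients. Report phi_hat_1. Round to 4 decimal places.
\hat\phi_{1} = -0.4240

The Yule-Walker equations for an AR(p) process read, in matrix form,
  Gamma_p phi = r_p,   with   (Gamma_p)_{ij} = gamma(|i - j|),
                       (r_p)_i = gamma(i),   i,j = 1..p.
Substitute the sample gammas (Toeplitz matrix and right-hand side of size 1):
  Gamma_p = [[3.6575]]
  r_p     = [-1.5508]
With p = 1 this is the single equation gamma(0) phi_1 = gamma(1):
  phi_hat_1 = gamma(1) / gamma(0) = -1.5508 / 3.6575 = -0.4240.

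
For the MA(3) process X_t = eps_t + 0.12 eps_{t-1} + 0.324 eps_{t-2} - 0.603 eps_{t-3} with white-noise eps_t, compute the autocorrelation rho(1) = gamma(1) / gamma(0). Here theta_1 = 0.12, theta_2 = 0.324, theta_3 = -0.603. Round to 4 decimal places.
\rho(1) = -0.0246

For an MA(q) process with theta_0 = 1, the autocovariance is
  gamma(k) = sigma^2 * sum_{i=0..q-k} theta_i * theta_{i+k},
and rho(k) = gamma(k) / gamma(0). Sigma^2 cancels.
  numerator   = (1)*(0.12) + (0.12)*(0.324) + (0.324)*(-0.603) = -0.036492.
  denominator = (1)^2 + (0.12)^2 + (0.324)^2 + (-0.603)^2 = 1.482985.
  rho(1) = -0.036492 / 1.482985 = -0.0246.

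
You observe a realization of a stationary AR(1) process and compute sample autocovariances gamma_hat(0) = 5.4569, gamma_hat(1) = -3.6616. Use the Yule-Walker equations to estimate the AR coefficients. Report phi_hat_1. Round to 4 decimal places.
\hat\phi_{1} = -0.6710

The Yule-Walker equations for an AR(p) process read, in matrix form,
  Gamma_p phi = r_p,   with   (Gamma_p)_{ij} = gamma(|i - j|),
                       (r_p)_i = gamma(i),   i,j = 1..p.
Substitute the sample gammas (Toeplitz matrix and right-hand side of size 1):
  Gamma_p = [[5.4569]]
  r_p     = [-3.6616]
With p = 1 this is the single equation gamma(0) phi_1 = gamma(1):
  phi_hat_1 = gamma(1) / gamma(0) = -3.6616 / 5.4569 = -0.6710.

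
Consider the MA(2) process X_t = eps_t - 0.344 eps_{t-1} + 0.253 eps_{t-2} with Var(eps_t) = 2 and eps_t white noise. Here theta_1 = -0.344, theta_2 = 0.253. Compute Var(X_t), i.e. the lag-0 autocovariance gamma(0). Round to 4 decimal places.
\gamma(0) = 2.3647

For an MA(q) process X_t = eps_t + sum_i theta_i eps_{t-i} with
Var(eps_t) = sigma^2, the variance is
  gamma(0) = sigma^2 * (1 + sum_i theta_i^2).
  sum_i theta_i^2 = (-0.344)^2 + (0.253)^2 = 0.118336 + 0.064009 = 0.182345.
  gamma(0) = 2 * (1 + 0.182345) = 2 * 1.182345 = 2.36469, which rounds to 2.3647.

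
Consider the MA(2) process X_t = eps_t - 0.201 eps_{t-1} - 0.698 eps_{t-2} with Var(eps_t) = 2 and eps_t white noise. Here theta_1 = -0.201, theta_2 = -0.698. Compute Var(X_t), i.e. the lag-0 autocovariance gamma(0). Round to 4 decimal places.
\gamma(0) = 3.0552

For an MA(q) process X_t = eps_t + sum_i theta_i eps_{t-i} with
Var(eps_t) = sigma^2, the variance is
  gamma(0) = sigma^2 * (1 + sum_i theta_i^2).
  sum_i theta_i^2 = (-0.201)^2 + (-0.698)^2 = 0.040401 + 0.487204 = 0.527605.
  gamma(0) = 2 * (1 + 0.527605) = 2 * 1.527605 = 3.05521, which rounds to 3.0552.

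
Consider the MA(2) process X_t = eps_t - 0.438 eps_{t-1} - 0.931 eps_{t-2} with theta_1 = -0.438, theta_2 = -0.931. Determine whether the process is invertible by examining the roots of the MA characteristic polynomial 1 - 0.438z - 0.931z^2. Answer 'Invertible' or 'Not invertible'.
\text{Not invertible}

The MA(q) characteristic polynomial is P(z) = 1 - 0.438z - 0.931z^2.
Invertibility requires all roots to lie outside the unit circle, i.e. |z| > 1 for every root.
Set 1 + (-0.438) z + (-0.931) z^2 = 0, i.e. a z^2 + b z + c = 0 with a = -0.931, b = -0.438, c = 1.
Discriminant D = b^2 - 4ac = (-0.438)^2 - 4*(-0.931)*1 = 0.191844 - (-3.724) = 3.915844.
D >= 0, so the roots are real: z = (-b +/- sqrt(D)) / (2a) = (0.438 +/- 1.978849) / (-1.862).
  z_1 = (0.438 + 1.978849) / (-1.862) = -1.298,   |z_1| = 1.298.
  z_2 = (0.438 - 1.978849) / (-1.862) = 0.8275,   |z_2| = 0.8275.
Moduli of all roots: 1.2980, 0.8275.
All moduli strictly greater than 1? No.
Verdict: Not invertible.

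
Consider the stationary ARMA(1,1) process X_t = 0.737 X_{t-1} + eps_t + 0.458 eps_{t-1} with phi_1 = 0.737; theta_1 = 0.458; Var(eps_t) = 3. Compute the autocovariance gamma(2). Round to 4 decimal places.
\gamma(2) = 7.7359

Multiply the model equation by X_{t-k} and take expectations. With theta_0 = psi_0 = 1 and psi_j the MA(infinity) weights, this gives
  gamma(k) - sum_i phi_i gamma(k-i) = c_k,
  c_k = sigma^2 * sum_{j=k..q} theta_j psi_{j-k}   (c_k = 0 for k > q),
using gamma(-m) = gamma(m).
psi-weights needed (psi_j = theta_j + sum_i phi_i psi_{j-i}):
  psi_1 = theta_1 + phi_1 = 0.458 + (0.737) = 1.195
Right-hand sides:
  c_0 = sigma^2 (1 + theta_1 psi_1) = 3 * (1 + (0.458)(1.195)) = 3 * 1.54731 = 4.64193
  c_1 = sigma^2 theta_1 = 3 * (0.458) = 1.374
  c_2 = 0
Equations for k = 0 and k = 1 (AR order 1):
  gamma(0) = phi_1 gamma(1) + c_0
  gamma(1) = phi_1 gamma(0) + c_1
Substituting the second into the first: gamma(0) (1 - phi_1^2) = c_0 + phi_1 c_1, so
  gamma(0) = (c_0 + phi_1 c_1) / (1 - phi_1^2) = (4.64193 + (0.737)(1.374)) / (1 - (0.737)^2) = 5.654568 / 0.456831 = 12.377811.
  gamma(1) = phi_1 gamma(0) + c_1 = (0.737)(12.377811) + (1.374) = 10.496447.
For k = 2 (> q): gamma(2) = phi_1 gamma(1) = (0.737)(10.496447) = 7.735881.
Therefore gamma(2) = 7.7359 (to 4 decimal places).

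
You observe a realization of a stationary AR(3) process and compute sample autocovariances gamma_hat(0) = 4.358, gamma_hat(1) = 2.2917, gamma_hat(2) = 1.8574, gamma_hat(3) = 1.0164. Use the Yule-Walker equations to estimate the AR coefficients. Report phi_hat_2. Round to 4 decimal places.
\hat\phi_{2} = 0.2390

The Yule-Walker equations for an AR(p) process read, in matrix form,
  Gamma_p phi = r_p,   with   (Gamma_p)_{ij} = gamma(|i - j|),
                       (r_p)_i = gamma(i),   i,j = 1..p.
Substitute the sample gammas (Toeplitz matrix and right-hand side of size 3):
  Gamma_p = [[4.358, 2.2917, 1.8574], [2.2917, 4.358, 2.2917], [1.8574, 2.2917, 4.358]]
  r_p     = [2.2917, 1.8574, 1.0164]
Written out (R1..R3):
  (R1) 4.358 phi_1 + 2.2917 phi_2 + 1.8574 phi_3 = 2.2917
  (R2) 2.2917 phi_1 + 4.358 phi_2 + 2.2917 phi_3 = 1.8574
  (R3) 1.8574 phi_1 + 2.2917 phi_2 + 4.358 phi_3 = 1.0164
Gaussian elimination:
  R2 <- R2 - (2.2917/4.358) R1 = R2 - (0.52586) R1:  3.152886 phi_2 + 1.314967 phi_3 = 0.652286
  R3 <- R3 - (1.8574/4.358) R1 = R3 - (0.426205) R1:  1.314967 phi_2 + 3.566367 phi_3 = 0.039667
  R3 <- R3 - (1.314967/3.152886) R2 = R3 - (0.417068) R2:  3.017937 phi_3 = -0.23238
Back-substitution:
  phi_hat_3 = -0.23238 / 3.017937 = -0.077
  phi_hat_2 = (0.652286 - (1.314967)(-0.077)) / 3.152886 = 0.238999
  phi_hat_1 = (2.2917 - (2.2917)(0.238999) - (1.8574)(-0.077)) / 4.358 = 0.432998
So phi_hat = [0.4330, 0.2390, -0.0770].
Therefore phi_hat_2 = 0.2390.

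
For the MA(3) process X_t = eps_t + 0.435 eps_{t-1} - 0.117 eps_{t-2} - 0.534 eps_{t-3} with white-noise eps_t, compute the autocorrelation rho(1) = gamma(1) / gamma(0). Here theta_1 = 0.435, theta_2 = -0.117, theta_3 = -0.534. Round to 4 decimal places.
\rho(1) = 0.3001

For an MA(q) process with theta_0 = 1, the autocovariance is
  gamma(k) = sigma^2 * sum_{i=0..q-k} theta_i * theta_{i+k},
and rho(k) = gamma(k) / gamma(0). Sigma^2 cancels.
  numerator   = (1)*(0.435) + (0.435)*(-0.117) + (-0.117)*(-0.534) = 0.446583.
  denominator = (1)^2 + (0.435)^2 + (-0.117)^2 + (-0.534)^2 = 1.48807.
  rho(1) = 0.446583 / 1.48807 = 0.3001.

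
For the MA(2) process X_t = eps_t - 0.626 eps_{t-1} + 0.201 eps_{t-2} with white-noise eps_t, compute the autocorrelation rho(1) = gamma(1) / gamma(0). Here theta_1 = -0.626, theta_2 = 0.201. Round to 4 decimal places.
\rho(1) = -0.5249

For an MA(q) process with theta_0 = 1, the autocovariance is
  gamma(k) = sigma^2 * sum_{i=0..q-k} theta_i * theta_{i+k},
and rho(k) = gamma(k) / gamma(0). Sigma^2 cancels.
  numerator   = (1)*(-0.626) + (-0.626)*(0.201) = -0.751826.
  denominator = (1)^2 + (-0.626)^2 + (0.201)^2 = 1.432277.
  rho(1) = -0.751826 / 1.432277 = -0.5249.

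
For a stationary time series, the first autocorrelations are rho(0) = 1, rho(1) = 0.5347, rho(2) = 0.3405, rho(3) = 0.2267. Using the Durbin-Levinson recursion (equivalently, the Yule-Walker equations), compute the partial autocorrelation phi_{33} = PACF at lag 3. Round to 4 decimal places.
\phi_{33} = 0.0249

The PACF at lag k is phi_{kk}, the last component of the solution
to the Yule-Walker system G_k phi = r_k where
  (G_k)_{ij} = rho(|i - j|), (r_k)_i = rho(i), i,j = 1..k.
Equivalently, Durbin-Levinson gives phi_{kk} iteratively:
  phi_{11} = rho(1)
  phi_{kk} = [rho(k) - sum_{j=1..k-1} phi_{k-1,j} rho(k-j)]
            / [1 - sum_{j=1..k-1} phi_{k-1,j} rho(j)],
  phi_{k,j} = phi_{k-1,j} - phi_{kk} phi_{k-1,k-j},  j = 1..k-1.
Step k = 1:
  phi_11 = rho(1) = 0.5347.
Step k = 2:
  phi_22 = [rho(2) - phi_11 rho(1)] / [1 - phi_11 rho(1)] = [0.3405 - (0.5347)(0.5347)] / [1 - (0.5347)(0.5347)]
         = 0.05459591 / 0.71409591 = 0.076455.
  Update: phi_21 = phi_11 - phi_22 phi_11 = 0.5347 - (0.076455)(0.5347) = 0.49382.
Step k = 3:
  phi_33 = [rho(3) - phi_21 rho(2) - phi_22 rho(1)] / [1 - phi_21 rho(1) - phi_22 rho(2)]
    numerator   = 0.2267 - (0.49382)(0.3405) - (0.076455)(0.5347) = 0.01767411
    denominator = 1 - (0.49382)(0.5347) - (0.076455)(0.3405) = 0.7099218
  phi_33 = 0.01767411 / 0.7099218 = 0.0249.
Therefore phi_{33} = 0.0249.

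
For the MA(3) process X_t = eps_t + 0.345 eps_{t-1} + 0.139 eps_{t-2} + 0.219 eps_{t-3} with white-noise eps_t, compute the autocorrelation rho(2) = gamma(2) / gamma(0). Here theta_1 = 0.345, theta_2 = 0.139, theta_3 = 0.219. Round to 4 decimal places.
\rho(2) = 0.1809

For an MA(q) process with theta_0 = 1, the autocovariance is
  gamma(k) = sigma^2 * sum_{i=0..q-k} theta_i * theta_{i+k},
and rho(k) = gamma(k) / gamma(0). Sigma^2 cancels.
  numerator   = (1)*(0.139) + (0.345)*(0.219) = 0.214555.
  denominator = (1)^2 + (0.345)^2 + (0.139)^2 + (0.219)^2 = 1.186307.
  rho(2) = 0.214555 / 1.186307 = 0.1809.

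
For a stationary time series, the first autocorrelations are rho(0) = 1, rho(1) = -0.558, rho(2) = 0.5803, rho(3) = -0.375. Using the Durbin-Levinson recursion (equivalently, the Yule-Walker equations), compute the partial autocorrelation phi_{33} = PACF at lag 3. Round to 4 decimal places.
\phi_{33} = 0.0690

The PACF at lag k is phi_{kk}, the last component of the solution
to the Yule-Walker system G_k phi = r_k where
  (G_k)_{ij} = rho(|i - j|), (r_k)_i = rho(i), i,j = 1..k.
Equivalently, Durbin-Levinson gives phi_{kk} iteratively:
  phi_{11} = rho(1)
  phi_{kk} = [rho(k) - sum_{j=1..k-1} phi_{k-1,j} rho(k-j)]
            / [1 - sum_{j=1..k-1} phi_{k-1,j} rho(j)],
  phi_{k,j} = phi_{k-1,j} - phi_{kk} phi_{k-1,k-j},  j = 1..k-1.
Step k = 1:
  phi_11 = rho(1) = -0.558.
Step k = 2:
  phi_22 = [rho(2) - phi_11 rho(1)] / [1 - phi_11 rho(1)] = [0.5803 - (-0.558)(-0.558)] / [1 - (-0.558)(-0.558)]
         = 0.268936 / 0.688636 = 0.390534.
  Update: phi_21 = phi_11 - phi_22 phi_11 = -0.558 - (0.390534)(-0.558) = -0.340082.
Step k = 3:
  phi_33 = [rho(3) - phi_21 rho(2) - phi_22 rho(1)] / [1 - phi_21 rho(1) - phi_22 rho(2)]
    numerator   = -0.375 - (-0.340082)(0.5803) - (0.390534)(-0.558) = 0.04026765
    denominator = 1 - (-0.340082)(-0.558) - (0.390534)(0.5803) = 0.58360726
  phi_33 = 0.04026765 / 0.58360726 = 0.069.
Therefore phi_{33} = 0.0690.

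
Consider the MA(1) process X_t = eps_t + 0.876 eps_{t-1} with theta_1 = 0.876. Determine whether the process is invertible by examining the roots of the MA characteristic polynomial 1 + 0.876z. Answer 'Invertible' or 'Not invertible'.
\text{Invertible}

The MA(q) characteristic polynomial is P(z) = 1 + 0.876z.
Invertibility requires all roots to lie outside the unit circle, i.e. |z| > 1 for every root.
This is linear in z: 1 + (0.876) z = 0  =>  z = -1/(0.876) = -1.141553,  |z| = 1.141553.
Moduli of all roots: 1.1416.
All moduli strictly greater than 1? Yes.
Verdict: Invertible.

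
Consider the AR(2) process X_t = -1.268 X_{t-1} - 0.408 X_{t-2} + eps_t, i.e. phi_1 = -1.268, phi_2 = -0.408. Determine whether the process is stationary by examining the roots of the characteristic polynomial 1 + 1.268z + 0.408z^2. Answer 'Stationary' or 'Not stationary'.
\text{Stationary}

The AR(p) characteristic polynomial is P(z) = 1 + 1.268z + 0.408z^2.
Stationarity requires all roots to lie outside the unit circle, i.e. |z| > 1 for every root.
Set 1 + (1.268) z + (0.408) z^2 = 0, i.e. a z^2 + b z + c = 0 with a = 0.408, b = 1.268, c = 1.
Discriminant D = b^2 - 4ac = (1.268)^2 - 4*(0.408)*1 = 1.607824 - (1.632) = -0.024176.
D < 0, so the roots are the complex-conjugate pair z = (-b +/- i sqrt(-D)) / (2a) = -1.5539 +/- 0.1905i.
For a conjugate pair |z|^2 = z * conj(z) = (product of roots) = c/a = 1/(0.408) = 2.45098, so |z| = sqrt(2.45098) = 1.5656 for both roots.
Moduli of all roots: 1.5656, 1.5656.
All moduli strictly greater than 1? Yes.
Verdict: Stationary.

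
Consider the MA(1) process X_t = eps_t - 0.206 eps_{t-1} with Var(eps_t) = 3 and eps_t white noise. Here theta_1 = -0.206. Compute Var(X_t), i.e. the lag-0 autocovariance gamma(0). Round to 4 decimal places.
\gamma(0) = 3.1273

For an MA(q) process X_t = eps_t + sum_i theta_i eps_{t-i} with
Var(eps_t) = sigma^2, the variance is
  gamma(0) = sigma^2 * (1 + sum_i theta_i^2).
  sum_i theta_i^2 = (-0.206)^2 = 0.042436.
  gamma(0) = 3 * (1 + 0.042436) = 3 * 1.042436 = 3.127308, which rounds to 3.1273.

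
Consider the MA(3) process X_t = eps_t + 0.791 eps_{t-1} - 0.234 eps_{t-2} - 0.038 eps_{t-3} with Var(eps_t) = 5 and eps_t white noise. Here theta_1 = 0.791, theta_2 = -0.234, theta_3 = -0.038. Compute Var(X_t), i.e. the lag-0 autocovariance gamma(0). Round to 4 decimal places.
\gamma(0) = 8.4094

For an MA(q) process X_t = eps_t + sum_i theta_i eps_{t-i} with
Var(eps_t) = sigma^2, the variance is
  gamma(0) = sigma^2 * (1 + sum_i theta_i^2).
  sum_i theta_i^2 = (0.791)^2 + (-0.234)^2 + (-0.038)^2 = 0.625681 + 0.054756 + 0.001444 = 0.681881.
  gamma(0) = 5 * (1 + 0.681881) = 5 * 1.681881 = 8.409405, which rounds to 8.4094.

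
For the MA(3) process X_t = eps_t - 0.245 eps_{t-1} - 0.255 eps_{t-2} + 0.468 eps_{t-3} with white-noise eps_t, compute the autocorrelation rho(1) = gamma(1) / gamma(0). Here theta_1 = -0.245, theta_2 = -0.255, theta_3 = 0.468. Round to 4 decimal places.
\rho(1) = -0.2246

For an MA(q) process with theta_0 = 1, the autocovariance is
  gamma(k) = sigma^2 * sum_{i=0..q-k} theta_i * theta_{i+k},
and rho(k) = gamma(k) / gamma(0). Sigma^2 cancels.
  numerator   = (1)*(-0.245) + (-0.245)*(-0.255) + (-0.255)*(0.468) = -0.301865.
  denominator = (1)^2 + (-0.245)^2 + (-0.255)^2 + (0.468)^2 = 1.344074.
  rho(1) = -0.301865 / 1.344074 = -0.2246.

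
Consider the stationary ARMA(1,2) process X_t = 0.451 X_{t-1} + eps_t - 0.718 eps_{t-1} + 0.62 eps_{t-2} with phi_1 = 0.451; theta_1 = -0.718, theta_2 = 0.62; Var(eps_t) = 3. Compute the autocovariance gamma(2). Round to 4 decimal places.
\gamma(2) = 1.5095

Multiply the model equation by X_{t-k} and take expectations. With theta_0 = psi_0 = 1 and psi_j the MA(infinity) weights, this gives
  gamma(k) - sum_i phi_i gamma(k-i) = c_k,
  c_k = sigma^2 * sum_{j=k..q} theta_j psi_{j-k}   (c_k = 0 for k > q),
using gamma(-m) = gamma(m).
psi-weights needed (psi_j = theta_j + sum_i phi_i psi_{j-i}):
  psi_1 = theta_1 + phi_1 = -0.718 + (0.451) = -0.267
  psi_2 = theta_2 + phi_1 psi_1 = 0.62 + (0.451)(-0.267) = 0.499583
Right-hand sides:
  c_0 = sigma^2 (1 + theta_1 psi_1 + theta_2 psi_2) = 3 * (1 + (-0.718)(-0.267) + (0.62)(0.499583)) = 3 * 1.501447 = 4.504342
  c_1 = sigma^2 (theta_1 + theta_2 psi_1) = 3 * (-0.718 + (0.62)(-0.267)) = -2.65062
  c_2 = sigma^2 theta_2 = 3 * (0.62) = 1.86
Equations for k = 0 and k = 1 (AR order 1):
  gamma(0) = phi_1 gamma(1) + c_0
  gamma(1) = phi_1 gamma(0) + c_1
Substituting the second into the first: gamma(0) (1 - phi_1^2) = c_0 + phi_1 c_1, so
  gamma(0) = (c_0 + phi_1 c_1) / (1 - phi_1^2) = (4.504342 + (0.451)(-2.65062)) / (1 - (0.451)^2) = 3.308913 / 0.796599 = 4.1538.
  gamma(1) = phi_1 gamma(0) + c_1 = (0.451)(4.1538) + (-2.65062) = -0.777256.
For k = 2: gamma(2) = phi_1 gamma(1) + c_2
  = (0.451)(-0.777256) + (1.86) = 1.509457.
Therefore gamma(2) = 1.5095 (to 4 decimal places).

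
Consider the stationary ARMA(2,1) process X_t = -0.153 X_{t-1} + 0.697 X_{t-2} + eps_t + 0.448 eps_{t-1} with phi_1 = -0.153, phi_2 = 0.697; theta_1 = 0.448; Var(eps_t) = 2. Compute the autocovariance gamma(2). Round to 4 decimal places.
\gamma(2) = 2.5722

Multiply the model equation by X_{t-k} and take expectations. With theta_0 = psi_0 = 1 and psi_j the MA(infinity) weights, this gives
  gamma(k) - sum_i phi_i gamma(k-i) = c_k,
  c_k = sigma^2 * sum_{j=k..q} theta_j psi_{j-k}   (c_k = 0 for k > q),
using gamma(-m) = gamma(m).
psi-weights needed (psi_j = theta_j + sum_i phi_i psi_{j-i}):
  psi_1 = theta_1 + phi_1 = 0.448 + (-0.153) = 0.295
Right-hand sides:
  c_0 = sigma^2 (1 + theta_1 psi_1) = 2 * (1 + (0.448)(0.295)) = 2 * 1.13216 = 2.26432
  c_1 = sigma^2 theta_1 = 2 * (0.448) = 0.896
  c_2 = 0
Equations for k = 0, 1, 2 (AR order 2, c_2 = 0):
  (E0) gamma(0) = phi_1 gamma(1) + phi_2 gamma(2) + c_0
  (E1) gamma(1) = phi_1 gamma(0) + phi_2 gamma(1) + c_1
  (E2) gamma(2) = phi_1 gamma(1) + phi_2 gamma(0)
From (E1): gamma(1) = A gamma(0) + B with
  A = phi_1 / (1 - phi_2) = -0.153 / 0.303 = -0.50495,   B = c_1 / (1 - phi_2) = 0.896 / 0.303 = 2.957096.
Insert (E2) into (E0): gamma(0) (1 - phi_2^2) = phi_1 (1 + phi_2) gamma(1) + c_0.
  phi_1 (1 + phi_2) = (-0.153)(1.697) = -0.259641,   1 - phi_2^2 = 0.514191.
Replace gamma(1) by A gamma(0) + B and collect gamma(0):
  gamma(0) [0.514191 - (-0.259641)(-0.50495)] = (-0.259641)(2.957096) + 2.26432
  gamma(0) * 0.383085 = 1.496537
  gamma(0) = 1.496537 / 0.383085 = 3.906538.
  gamma(1) = A gamma(0) + B = (-0.50495)(3.906538) + (2.957096) = 0.984487.
  gamma(2) = phi_1 gamma(1) + phi_2 gamma(0) = (-0.153)(0.984487) + (0.697)(3.906538) = 2.57223.
Therefore gamma(2) = 2.5722 (to 4 decimal places).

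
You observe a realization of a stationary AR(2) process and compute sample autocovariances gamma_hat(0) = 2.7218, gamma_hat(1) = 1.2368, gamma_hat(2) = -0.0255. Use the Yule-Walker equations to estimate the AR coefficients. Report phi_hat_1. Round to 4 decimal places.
\hat\phi_{1} = 0.5780

The Yule-Walker equations for an AR(p) process read, in matrix form,
  Gamma_p phi = r_p,   with   (Gamma_p)_{ij} = gamma(|i - j|),
                       (r_p)_i = gamma(i),   i,j = 1..p.
Substitute the sample gammas (Toeplitz matrix and right-hand side of size 2):
  Gamma_p = [[2.7218, 1.2368], [1.2368, 2.7218]]
  r_p     = [1.2368, -0.0255]
Written out:
  2.7218 phi_1 + 1.2368 phi_2 = 1.2368
  1.2368 phi_1 + 2.7218 phi_2 = -0.0255
Solve by Cramer's rule:
  det = gamma(0)^2 - gamma(1)^2 = (2.7218)^2 - (1.2368)^2 = 7.40819524 - 1.52967424 = 5.878521
  phi_hat_1 = [gamma(1) gamma(0) - gamma(1) gamma(2)] / det = [(1.2368)(2.7218) - (1.2368)(-0.0255)] / 5.878521 = 3.39786064 / 5.878521 = 0.578
  phi_hat_2 = [gamma(0) gamma(2) - gamma(1)^2] / det = [(2.7218)(-0.0255) - (1.2368)^2] / 5.878521 = -1.59908014 / 5.878521 = -0.272
So phi_hat = [0.5780, -0.2720].
Therefore phi_hat_1 = 0.5780.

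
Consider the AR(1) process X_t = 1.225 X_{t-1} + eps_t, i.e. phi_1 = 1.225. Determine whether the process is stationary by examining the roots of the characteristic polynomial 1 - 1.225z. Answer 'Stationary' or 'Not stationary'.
\text{Not stationary}

The AR(p) characteristic polynomial is P(z) = 1 - 1.225z.
Stationarity requires all roots to lie outside the unit circle, i.e. |z| > 1 for every root.
This is linear in z: 1 + (-1.225) z = 0  =>  z = -1/(-1.225) = 0.816327,  |z| = 0.816327.
Moduli of all roots: 0.8163.
All moduli strictly greater than 1? No.
Verdict: Not stationary.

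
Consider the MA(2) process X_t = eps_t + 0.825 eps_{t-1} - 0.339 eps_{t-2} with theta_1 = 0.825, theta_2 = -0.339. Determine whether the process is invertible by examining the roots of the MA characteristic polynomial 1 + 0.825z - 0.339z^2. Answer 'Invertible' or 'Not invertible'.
\text{Not invertible}

The MA(q) characteristic polynomial is P(z) = 1 + 0.825z - 0.339z^2.
Invertibility requires all roots to lie outside the unit circle, i.e. |z| > 1 for every root.
Set 1 + (0.825) z + (-0.339) z^2 = 0, i.e. a z^2 + b z + c = 0 with a = -0.339, b = 0.825, c = 1.
Discriminant D = b^2 - 4ac = (0.825)^2 - 4*(-0.339)*1 = 0.680625 - (-1.356) = 2.036625.
D >= 0, so the roots are real: z = (-b +/- sqrt(D)) / (2a) = (-0.825 +/- 1.427104) / (-0.678).
  z_1 = (-0.825 + 1.427104) / (-0.678) = -0.8881,   |z_1| = 0.8881.
  z_2 = (-0.825 - 1.427104) / (-0.678) = 3.3217,   |z_2| = 3.3217.
Moduli of all roots: 0.8881, 3.3217.
All moduli strictly greater than 1? No.
Verdict: Not invertible.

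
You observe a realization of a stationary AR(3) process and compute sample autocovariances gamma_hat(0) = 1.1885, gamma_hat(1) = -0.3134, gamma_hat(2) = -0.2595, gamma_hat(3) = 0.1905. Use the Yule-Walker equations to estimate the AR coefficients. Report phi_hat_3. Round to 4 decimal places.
\hat\phi_{3} = 0.0039

The Yule-Walker equations for an AR(p) process read, in matrix form,
  Gamma_p phi = r_p,   with   (Gamma_p)_{ij} = gamma(|i - j|),
                       (r_p)_i = gamma(i),   i,j = 1..p.
Substitute the sample gammas (Toeplitz matrix and right-hand side of size 3):
  Gamma_p = [[1.1885, -0.3134, -0.2595], [-0.3134, 1.1885, -0.3134], [-0.2595, -0.3134, 1.1885]]
  r_p     = [-0.3134, -0.2595, 0.1905]
Written out (R1..R3):
  (R1) 1.1885 phi_1 - 0.3134 phi_2 - 0.2595 phi_3 = -0.3134
  (R2) -0.3134 phi_1 + 1.1885 phi_2 - 0.3134 phi_3 = -0.2595
  (R3) -0.2595 phi_1 - 0.3134 phi_2 + 1.1885 phi_3 = 0.1905
Gaussian elimination:
  R2 <- R2 - (-0.3134/1.1885) R1 = R2 - (-0.263694) R1:  1.105858 phi_2 - 0.381829 phi_3 = -0.342142
  R3 <- R3 - (-0.2595/1.1885) R1 = R3 - (-0.218342) R1:  -0.381829 phi_2 + 1.13184 phi_3 = 0.122071
  R3 <- R3 - (-0.381829/1.105858) R2 = R3 - (-0.345278) R2:  1.000003 phi_3 = 0.003938
Back-substitution:
  phi_hat_3 = 0.003938 / 1.000003 = 0.003938
  phi_hat_2 = (-0.342142 - (-0.381829)(0.003938)) / 1.105858 = -0.308031
  phi_hat_1 = (-0.3134 - (-0.3134)(-0.308031) - (-0.2595)(0.003938)) / 1.1885 = -0.34406
So phi_hat = [-0.3441, -0.3080, 0.0039].
Therefore phi_hat_3 = 0.0039.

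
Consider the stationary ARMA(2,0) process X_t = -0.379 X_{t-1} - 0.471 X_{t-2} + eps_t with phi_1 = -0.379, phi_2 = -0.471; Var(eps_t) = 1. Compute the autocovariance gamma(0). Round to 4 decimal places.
\gamma(0) = 1.3765

Multiply the model equation by X_{t-k} and take expectations. With theta_0 = psi_0 = 1 and psi_j the MA(infinity) weights, this gives
  gamma(k) - sum_i phi_i gamma(k-i) = c_k,
  c_k = sigma^2 * sum_{j=k..q} theta_j psi_{j-k}   (c_k = 0 for k > q),
using gamma(-m) = gamma(m).
Pure AR (q = 0): c_0 = sigma^2 = 1, c_k = 0 for k >= 1.
Equations for k = 0, 1, 2 (AR order 2, c_2 = 0):
  (E0) gamma(0) = phi_1 gamma(1) + phi_2 gamma(2) + c_0
  (E1) gamma(1) = phi_1 gamma(0) + phi_2 gamma(1) + c_1
  (E2) gamma(2) = phi_1 gamma(1) + phi_2 gamma(0)
From (E1): gamma(1) = A gamma(0) + B with
  A = phi_1 / (1 - phi_2) = -0.379 / 1.471 = -0.257648,   B = c_1 / (1 - phi_2) = 0 / 1.471 = 0.
Insert (E2) into (E0): gamma(0) (1 - phi_2^2) = phi_1 (1 + phi_2) gamma(1) + c_0.
  phi_1 (1 + phi_2) = (-0.379)(0.529) = -0.200491,   1 - phi_2^2 = 0.778159.
Replace gamma(1) by A gamma(0) + B and collect gamma(0):
  gamma(0) [0.778159 - (-0.200491)(-0.257648)] = c_0 = 1
  gamma(0) * 0.726503 = 1
  gamma(0) = 1 / 0.726503 = 1.376457.
Therefore gamma(0) = 1.3765 (to 4 decimal places).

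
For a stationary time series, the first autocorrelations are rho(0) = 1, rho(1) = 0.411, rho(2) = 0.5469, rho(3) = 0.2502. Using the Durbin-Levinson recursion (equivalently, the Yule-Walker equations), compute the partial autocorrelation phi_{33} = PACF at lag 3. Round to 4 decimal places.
\phi_{33} = -0.0899

The PACF at lag k is phi_{kk}, the last component of the solution
to the Yule-Walker system G_k phi = r_k where
  (G_k)_{ij} = rho(|i - j|), (r_k)_i = rho(i), i,j = 1..k.
Equivalently, Durbin-Levinson gives phi_{kk} iteratively:
  phi_{11} = rho(1)
  phi_{kk} = [rho(k) - sum_{j=1..k-1} phi_{k-1,j} rho(k-j)]
            / [1 - sum_{j=1..k-1} phi_{k-1,j} rho(j)],
  phi_{k,j} = phi_{k-1,j} - phi_{kk} phi_{k-1,k-j},  j = 1..k-1.
Step k = 1:
  phi_11 = rho(1) = 0.411.
Step k = 2:
  phi_22 = [rho(2) - phi_11 rho(1)] / [1 - phi_11 rho(1)] = [0.5469 - (0.411)(0.411)] / [1 - (0.411)(0.411)]
         = 0.377979 / 0.831079 = 0.454805.
  Update: phi_21 = phi_11 - phi_22 phi_11 = 0.411 - (0.454805)(0.411) = 0.224075.
Step k = 3:
  phi_33 = [rho(3) - phi_21 rho(2) - phi_22 rho(1)] / [1 - phi_21 rho(1) - phi_22 rho(2)]
    numerator   = 0.2502 - (0.224075)(0.5469) - (0.454805)(0.411) = -0.05927158
    denominator = 1 - (0.224075)(0.411) - (0.454805)(0.5469) = 0.65917221
  phi_33 = -0.05927158 / 0.65917221 = -0.0899.
Therefore phi_{33} = -0.0899.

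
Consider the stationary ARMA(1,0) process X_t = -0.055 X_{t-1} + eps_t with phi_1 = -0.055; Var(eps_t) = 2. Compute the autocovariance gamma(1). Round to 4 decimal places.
\gamma(1) = -0.1103

Multiply the model equation by X_{t-k} and take expectations. With theta_0 = psi_0 = 1 and psi_j the MA(infinity) weights, this gives
  gamma(k) - sum_i phi_i gamma(k-i) = c_k,
  c_k = sigma^2 * sum_{j=k..q} theta_j psi_{j-k}   (c_k = 0 for k > q),
using gamma(-m) = gamma(m).
Pure AR (q = 0): c_0 = sigma^2 = 2, c_k = 0 for k >= 1.
Equations for k = 0 and k = 1 (AR order 1):
  gamma(0) = phi_1 gamma(1) + c_0
  gamma(1) = phi_1 gamma(0) + c_1
Substituting the second into the first: gamma(0) (1 - phi_1^2) = c_0 + phi_1 c_1, so
  gamma(0) = c_0 / (1 - phi_1^2) = 2 / (1 - (-0.055)^2) = 2 / 0.996975 = 2.006068.
  gamma(1) = phi_1 gamma(0) = (-0.055)(2.006068) = -0.110334.
Therefore gamma(1) = -0.1103 (to 4 decimal places).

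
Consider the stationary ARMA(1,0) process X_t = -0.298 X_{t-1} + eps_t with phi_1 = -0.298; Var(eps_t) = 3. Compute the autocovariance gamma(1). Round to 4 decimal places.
\gamma(1) = -0.9811

Multiply the model equation by X_{t-k} and take expectations. With theta_0 = psi_0 = 1 and psi_j the MA(infinity) weights, this gives
  gamma(k) - sum_i phi_i gamma(k-i) = c_k,
  c_k = sigma^2 * sum_{j=k..q} theta_j psi_{j-k}   (c_k = 0 for k > q),
using gamma(-m) = gamma(m).
Pure AR (q = 0): c_0 = sigma^2 = 3, c_k = 0 for k >= 1.
Equations for k = 0 and k = 1 (AR order 1):
  gamma(0) = phi_1 gamma(1) + c_0
  gamma(1) = phi_1 gamma(0) + c_1
Substituting the second into the first: gamma(0) (1 - phi_1^2) = c_0 + phi_1 c_1, so
  gamma(0) = c_0 / (1 - phi_1^2) = 3 / (1 - (-0.298)^2) = 3 / 0.911196 = 3.292376.
  gamma(1) = phi_1 gamma(0) = (-0.298)(3.292376) = -0.981128.
Therefore gamma(1) = -0.9811 (to 4 decimal places).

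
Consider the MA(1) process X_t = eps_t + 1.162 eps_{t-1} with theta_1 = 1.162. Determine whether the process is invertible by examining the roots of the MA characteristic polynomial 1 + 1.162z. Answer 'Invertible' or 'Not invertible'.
\text{Not invertible}

The MA(q) characteristic polynomial is P(z) = 1 + 1.162z.
Invertibility requires all roots to lie outside the unit circle, i.e. |z| > 1 for every root.
This is linear in z: 1 + (1.162) z = 0  =>  z = -1/(1.162) = -0.860585,  |z| = 0.860585.
Moduli of all roots: 0.8606.
All moduli strictly greater than 1? No.
Verdict: Not invertible.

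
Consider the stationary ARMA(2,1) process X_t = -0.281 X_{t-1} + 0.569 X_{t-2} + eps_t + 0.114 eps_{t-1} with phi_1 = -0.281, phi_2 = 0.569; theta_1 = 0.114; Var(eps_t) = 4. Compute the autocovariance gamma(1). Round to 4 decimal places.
\gamma(1) = -4.7398

Multiply the model equation by X_{t-k} and take expectations. With theta_0 = psi_0 = 1 and psi_j the MA(infinity) weights, this gives
  gamma(k) - sum_i phi_i gamma(k-i) = c_k,
  c_k = sigma^2 * sum_{j=k..q} theta_j psi_{j-k}   (c_k = 0 for k > q),
using gamma(-m) = gamma(m).
psi-weights needed (psi_j = theta_j + sum_i phi_i psi_{j-i}):
  psi_1 = theta_1 + phi_1 = 0.114 + (-0.281) = -0.167
Right-hand sides:
  c_0 = sigma^2 (1 + theta_1 psi_1) = 4 * (1 + (0.114)(-0.167)) = 4 * 0.980962 = 3.923848
  c_1 = sigma^2 theta_1 = 4 * (0.114) = 0.456
  c_2 = 0
Equations for k = 0, 1, 2 (AR order 2, c_2 = 0):
  (E0) gamma(0) = phi_1 gamma(1) + phi_2 gamma(2) + c_0
  (E1) gamma(1) = phi_1 gamma(0) + phi_2 gamma(1) + c_1
  (E2) gamma(2) = phi_1 gamma(1) + phi_2 gamma(0)
From (E1): gamma(1) = A gamma(0) + B with
  A = phi_1 / (1 - phi_2) = -0.281 / 0.431 = -0.651972,   B = c_1 / (1 - phi_2) = 0.456 / 0.431 = 1.058005.
Insert (E2) into (E0): gamma(0) (1 - phi_2^2) = phi_1 (1 + phi_2) gamma(1) + c_0.
  phi_1 (1 + phi_2) = (-0.281)(1.569) = -0.440889,   1 - phi_2^2 = 0.676239.
Replace gamma(1) by A gamma(0) + B and collect gamma(0):
  gamma(0) [0.676239 - (-0.440889)(-0.651972)] = (-0.440889)(1.058005) + 3.923848
  gamma(0) * 0.388792 = 3.457385
  gamma(0) = 3.457385 / 0.388792 = 8.892643.
  gamma(1) = A gamma(0) + B = (-0.651972)(8.892643) + (1.058005) = -4.739751.
Therefore gamma(1) = -4.7398 (to 4 decimal places).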